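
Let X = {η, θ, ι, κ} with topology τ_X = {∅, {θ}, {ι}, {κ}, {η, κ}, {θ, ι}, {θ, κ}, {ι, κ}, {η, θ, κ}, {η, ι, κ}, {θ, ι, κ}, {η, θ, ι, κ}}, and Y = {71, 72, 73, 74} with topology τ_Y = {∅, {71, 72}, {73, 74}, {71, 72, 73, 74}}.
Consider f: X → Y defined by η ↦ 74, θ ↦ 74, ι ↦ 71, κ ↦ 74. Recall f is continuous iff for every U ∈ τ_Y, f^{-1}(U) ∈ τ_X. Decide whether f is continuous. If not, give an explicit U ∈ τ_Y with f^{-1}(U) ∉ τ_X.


f IS continuous.

Compute f^{-1}(U) for each U ∈ τ_Y:
  U = ∅: f^{-1}(U) = ∅ ∈ τ_X ✓.
  U = {71, 72}: f^{-1}(U) = {ι} ∈ τ_X ✓.
  U = {73, 74}: f^{-1}(U) = {η, θ, κ} ∈ τ_X ✓.
  U = {71, 72, 73, 74}: f^{-1}(U) = {η, θ, ι, κ} ∈ τ_X ✓.
Every preimage lies in τ_X, so f IS continuous.


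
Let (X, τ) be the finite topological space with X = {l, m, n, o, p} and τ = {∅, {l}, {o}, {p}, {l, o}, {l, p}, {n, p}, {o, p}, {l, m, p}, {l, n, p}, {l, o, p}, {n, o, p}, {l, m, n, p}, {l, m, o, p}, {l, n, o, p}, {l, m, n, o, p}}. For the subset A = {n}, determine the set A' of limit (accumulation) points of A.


A' = ∅

For each x ∈ X, list the open sets U ∈ τ with x ∈ U, then check whether U ∩ (A ∖ {x}) ≠ ∅ for every such U.
  x = l: open {l} ∋ x has {l} ∩ (A ∖ {l}) = ∅, so x is NOT a limit point.
  x = m: open {l, m, p} ∋ x has {l, m, p} ∩ (A ∖ {m}) = ∅, so x is NOT a limit point.
  x = n: open {n, p} ∋ x has {n, p} ∩ (A ∖ {n}) = ∅, so x is NOT a limit point.
  x = o: open {o} ∋ x has {o} ∩ (A ∖ {o}) = ∅, so x is NOT a limit point.
  x = p: open {p} ∋ x has {p} ∩ (A ∖ {p}) = ∅, so x is NOT a limit point.
Collecting: A' = ∅.


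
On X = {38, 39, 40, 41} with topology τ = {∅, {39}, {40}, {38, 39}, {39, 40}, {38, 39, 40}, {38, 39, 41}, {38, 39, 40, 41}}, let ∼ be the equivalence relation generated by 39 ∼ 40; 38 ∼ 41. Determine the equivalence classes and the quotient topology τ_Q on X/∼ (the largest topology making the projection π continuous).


X/∼ = {[38=41], [39=40]}; |τ_Q| = 3.

Equivalence classes: [38=41], [39=40].
Quotient map π: X → X/∼ sends 38 ↦ [38=41], 39 ↦ [39=40], 40 ↦ [39=40], 41 ↦ [38=41].
For each subset V ⊆ X/∼, compute π^{-1}(V) ⊆ X and check whether π^{-1}(V) ∈ τ. V is open in τ_Q iff π^{-1}(V) ∈ τ.
  V = {}: π^{-1}(V) = ∅ ∈ τ ✓.
  V = {[38=41]}: π^{-1}(V) = {38, 41} ∉ τ ✗.
  V = {[39=40]}: π^{-1}(V) = {39, 40} ∈ τ ✓.
  V = {[38=41], [39=40]}: π^{-1}(V) = {38, 39, 40, 41} ∈ τ ✓.
Open sets in the quotient: τ_Q = {{}, {[39=40]}, {[38=41], [39=40]}} (3 elements).


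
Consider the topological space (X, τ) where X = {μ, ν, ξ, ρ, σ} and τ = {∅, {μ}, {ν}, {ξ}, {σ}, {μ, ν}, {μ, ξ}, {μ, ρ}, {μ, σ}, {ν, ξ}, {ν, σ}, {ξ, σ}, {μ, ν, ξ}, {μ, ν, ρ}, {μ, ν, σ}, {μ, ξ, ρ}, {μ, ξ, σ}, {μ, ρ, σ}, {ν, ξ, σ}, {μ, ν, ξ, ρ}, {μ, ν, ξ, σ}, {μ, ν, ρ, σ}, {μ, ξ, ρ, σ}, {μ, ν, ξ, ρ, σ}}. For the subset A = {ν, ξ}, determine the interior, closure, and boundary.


int(A) = {ν, ξ}, cl(A) = {ν, ξ}, ∂A = ∅.

Closed sets in (X, τ) are complements of opens:
  closed(X, τ) = {∅, {ν}, {ξ}, {ρ}, {σ}, {μ, ρ}, {ν, ξ}, {ν, ρ}, {ν, σ}, {ξ, ρ}, {ξ, σ}, {ρ, σ}, {μ, ν, ρ}, {μ, ξ, ρ}, {μ, ρ, σ}, {ν, ξ, ρ}, {ν, ξ, σ}, {ν, ρ, σ}, {ξ, ρ, σ}, {μ, ν, ξ, ρ}, {μ, ν, ρ, σ}, {μ, ξ, ρ, σ}, {ν, ξ, ρ, σ}, {μ, ν, ξ, ρ, σ}}.
int(A) = ⋃ {U ∈ τ : U ⊆ A}. Opens contained in A: ∅, {ν}, {ξ}, {ν, ξ}.
Taking the union of these: int(A) = {ν, ξ}.
cl(A) = ⋂ {C closed : A ⊆ C}. Closed sets containing A: {ν, ξ}, {ν, ξ, ρ}, {ν, ξ, σ}, {μ, ν, ξ, ρ}, {ν, ξ, ρ, σ}, {μ, ν, ξ, ρ, σ}.
Intersecting these: cl(A) = {ν, ξ}.
∂A = cl(A) ∖ int(A) = {ν, ξ} ∖ {ν, ξ} = ∅.


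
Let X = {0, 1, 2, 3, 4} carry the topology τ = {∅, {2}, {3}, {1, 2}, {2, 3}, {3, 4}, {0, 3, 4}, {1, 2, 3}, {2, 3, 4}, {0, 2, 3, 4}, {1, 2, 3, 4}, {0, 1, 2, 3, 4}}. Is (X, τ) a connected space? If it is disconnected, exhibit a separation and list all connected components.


(X, τ) is disconnected; components = [{1, 2}, {0, 3, 4}].

Find clopen sets (U ∈ τ with X ∖ U ∈ τ):
  U = ∅, X ∖ U = {0, 1, 2, 3, 4} — both open, so U is clopen.
  U = {1, 2}, X ∖ U = {0, 3, 4} — both open, so U is clopen.
  U = {0, 3, 4}, X ∖ U = {1, 2} — both open, so U is clopen.
  U = {0, 1, 2, 3, 4}, X ∖ U = ∅ — both open, so U is clopen.
Nontrivial clopen(s) exist: e.g. {0, 3, 4}. So (X, τ) is disconnected.
Compute connected components by grouping points that agree on all clopens:
  component: {1, 2}
  component: {0, 3, 4}


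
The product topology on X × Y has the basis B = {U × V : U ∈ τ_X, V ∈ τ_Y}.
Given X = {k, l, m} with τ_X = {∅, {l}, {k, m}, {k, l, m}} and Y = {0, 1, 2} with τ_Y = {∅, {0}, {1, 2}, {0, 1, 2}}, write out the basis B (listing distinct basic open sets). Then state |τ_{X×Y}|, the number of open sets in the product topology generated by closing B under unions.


Basis B = {∅ × ∅, {l} × {0}, {k, m} × {0}, {l} × {1, 2}, {k, l, m} × {0}, {l} × {0, 1, 2}, {k, m} × {1, 2}, {k, m} × {0, 1, 2}, {k, l, m} × {1, 2}, {k, l, m} × {0, 1, 2}}; |τ_{X×Y}| = 16.

Enumerate products U × V with U ∈ τ_X, V ∈ τ_Y (deduplicated):
  ∅ × ∅ = {} (∅)
  {l} × {0} = {(l,0)}
  {k, m} × {0} = {(k,0), (m,0)}
  {l} × {1, 2} = {(l,1), (l,2)}
  {k, l, m} × {0} = {(k,0), (l,0), (m,0)}
  {l} × {0, 1, 2} = {(l,0), (l,1), (l,2)}
  {k, m} × {1, 2} = {(k,1), (k,2), (m,1), (m,2)}
  {k, m} × {0, 1, 2} = {(k,0), (k,1), (k,2), (m,0), (m,1), (m,2)}
  {k, l, m} × {1, 2} = {(k,1), (k,2), (l,1), (l,2), (m,1), (m,2)}
  {k, l, m} × {0, 1, 2} = {(k,0), (k,1), (k,2), (l,0), (l,1), (l,2), (m,0), (m,1), (m,2)}
These 10 distinct sets form the basis B.
Close under arbitrary unions to get τ_{X×Y}; counting gives |τ_{X×Y}| = 16.


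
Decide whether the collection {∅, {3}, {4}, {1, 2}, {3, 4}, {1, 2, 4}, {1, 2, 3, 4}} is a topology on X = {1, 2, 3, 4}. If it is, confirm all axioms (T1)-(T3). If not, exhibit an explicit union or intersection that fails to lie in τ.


τ is NOT a topology on X.

Axiom (T1): ∅ ∈ τ? Yes; X ∈ τ? Yes.
Axiom (T2/T3): check pairwise unions and intersections of members of τ.
Counterexample for (T2): {3} ∪ {1, 2} = {1, 2, 3} ∉ τ. Therefore τ is NOT a topology.


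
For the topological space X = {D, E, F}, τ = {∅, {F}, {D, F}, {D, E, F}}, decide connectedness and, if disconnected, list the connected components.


(X, τ) is connected.

Find clopen sets (U ∈ τ with X ∖ U ∈ τ):
  U = ∅, X ∖ U = {D, E, F} — both open, so U is clopen.
  U = {D, E, F}, X ∖ U = ∅ — both open, so U is clopen.
Only trivial clopens (∅ and X) exist, so (X, τ) is connected.
Compute connected components by grouping points that agree on all clopens:
  component: {D, E, F}


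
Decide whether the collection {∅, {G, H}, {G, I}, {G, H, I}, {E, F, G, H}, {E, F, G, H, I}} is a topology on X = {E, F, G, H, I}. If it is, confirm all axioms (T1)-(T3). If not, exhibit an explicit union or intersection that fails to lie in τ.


τ is NOT a topology on X.

Axiom (T1): ∅ ∈ τ? Yes; X ∈ τ? Yes.
Axiom (T2/T3): check pairwise unions and intersections of members of τ.
Counterexample for (T3): {G, H} ∩ {G, I} = {G} ∉ τ. Therefore τ is NOT a topology.


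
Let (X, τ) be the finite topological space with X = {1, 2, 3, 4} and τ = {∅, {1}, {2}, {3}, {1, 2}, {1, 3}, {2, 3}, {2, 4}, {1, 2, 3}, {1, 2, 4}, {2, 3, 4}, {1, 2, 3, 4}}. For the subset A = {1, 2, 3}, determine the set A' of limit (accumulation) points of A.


A' = {4}

For each x ∈ X, list the open sets U ∈ τ with x ∈ U, then check whether U ∩ (A ∖ {x}) ≠ ∅ for every such U.
  x = 1: open {1} ∋ x has {1} ∩ (A ∖ {1}) = ∅, so x is NOT a limit point.
  x = 2: open {2} ∋ x has {2} ∩ (A ∖ {2}) = ∅, so x is NOT a limit point.
  x = 3: open {3} ∋ x has {3} ∩ (A ∖ {3}) = ∅, so x is NOT a limit point.
  x = 4: opens ∋ x are {2, 4}, {1, 2, 4}, {2, 3, 4}, {1, 2, 3, 4}; each meets A ∖ {4}, so x IS a limit point.
Collecting: A' = {4}.


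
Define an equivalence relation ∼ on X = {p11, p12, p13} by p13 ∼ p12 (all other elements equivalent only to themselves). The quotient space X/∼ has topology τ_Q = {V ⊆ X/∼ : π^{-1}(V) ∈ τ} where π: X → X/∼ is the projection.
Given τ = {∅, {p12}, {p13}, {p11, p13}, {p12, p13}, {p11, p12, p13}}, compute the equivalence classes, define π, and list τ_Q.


X/∼ = {[p11], [p12=p13]}; |τ_Q| = 3.

Equivalence classes: [p11], [p12=p13].
Quotient map π: X → X/∼ sends p11 ↦ [p11], p12 ↦ [p12=p13], p13 ↦ [p12=p13].
For each subset V ⊆ X/∼, compute π^{-1}(V) ⊆ X and check whether π^{-1}(V) ∈ τ. V is open in τ_Q iff π^{-1}(V) ∈ τ.
  V = {}: π^{-1}(V) = ∅ ∈ τ ✓.
  V = {[p11]}: π^{-1}(V) = {p11} ∉ τ ✗.
  V = {[p12=p13]}: π^{-1}(V) = {p12, p13} ∈ τ ✓.
  V = {[p11], [p12=p13]}: π^{-1}(V) = {p11, p12, p13} ∈ τ ✓.
Open sets in the quotient: τ_Q = {{}, {[p12=p13]}, {[p11], [p12=p13]}} (3 elements).


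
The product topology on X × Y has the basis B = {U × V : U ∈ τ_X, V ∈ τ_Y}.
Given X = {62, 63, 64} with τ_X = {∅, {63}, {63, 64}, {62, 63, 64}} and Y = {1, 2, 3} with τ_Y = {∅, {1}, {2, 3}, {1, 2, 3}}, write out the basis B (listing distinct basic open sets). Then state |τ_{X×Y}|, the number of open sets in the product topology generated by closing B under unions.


Basis B = {∅ × ∅, {63} × {1}, {63, 64} × {1}, {63} × {2, 3}, {62, 63, 64} × {1}, {63} × {1, 2, 3}, {63, 64} × {2, 3}, {62, 63, 64} × {2, 3}, {63, 64} × {1, 2, 3}, {62, 63, 64} × {1, 2, 3}}; |τ_{X×Y}| = 16.

Enumerate products U × V with U ∈ τ_X, V ∈ τ_Y (deduplicated):
  ∅ × ∅ = {} (∅)
  {63} × {1} = {(63,1)}
  {63, 64} × {1} = {(63,1), (64,1)}
  {63} × {2, 3} = {(63,2), (63,3)}
  {62, 63, 64} × {1} = {(62,1), (63,1), (64,1)}
  {63} × {1, 2, 3} = {(63,1), (63,2), (63,3)}
  {63, 64} × {2, 3} = {(63,2), (63,3), (64,2), (64,3)}
  {62, 63, 64} × {2, 3} = {(62,2), (62,3), (63,2), (63,3), (64,2), (64,3)}
  {63, 64} × {1, 2, 3} = {(63,1), (63,2), (63,3), (64,1), (64,2), (64,3)}
  {62, 63, 64} × {1, 2, 3} = {(62,1), (62,2), (62,3), (63,1), (63,2), (63,3), (64,1), (64,2), (64,3)}
These 10 distinct sets form the basis B.
Close under arbitrary unions to get τ_{X×Y}; counting gives |τ_{X×Y}| = 16.


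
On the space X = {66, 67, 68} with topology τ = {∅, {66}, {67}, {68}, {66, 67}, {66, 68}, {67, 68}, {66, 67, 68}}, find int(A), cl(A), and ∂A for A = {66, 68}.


int(A) = {66, 68}, cl(A) = {66, 68}, ∂A = ∅.

Closed sets in (X, τ) are complements of opens:
  closed(X, τ) = {∅, {66}, {67}, {68}, {66, 67}, {66, 68}, {67, 68}, {66, 67, 68}}.
int(A) = ⋃ {U ∈ τ : U ⊆ A}. Opens contained in A: ∅, {66}, {68}, {66, 68}.
Taking the union of these: int(A) = {66, 68}.
cl(A) = ⋂ {C closed : A ⊆ C}. Closed sets containing A: {66, 68}, {66, 67, 68}.
Intersecting these: cl(A) = {66, 68}.
∂A = cl(A) ∖ int(A) = {66, 68} ∖ {66, 68} = ∅.


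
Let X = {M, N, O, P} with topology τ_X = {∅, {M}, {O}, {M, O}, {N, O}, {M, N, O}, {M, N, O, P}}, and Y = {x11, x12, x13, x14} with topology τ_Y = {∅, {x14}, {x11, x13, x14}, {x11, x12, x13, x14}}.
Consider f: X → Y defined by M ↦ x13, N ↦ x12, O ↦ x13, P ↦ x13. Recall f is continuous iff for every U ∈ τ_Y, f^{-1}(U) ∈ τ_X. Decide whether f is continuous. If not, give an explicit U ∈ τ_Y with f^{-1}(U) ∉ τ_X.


f is NOT continuous.

Compute f^{-1}(U) for each U ∈ τ_Y:
  U = ∅: f^{-1}(U) = ∅ ∈ τ_X ✓.
  U = {x14}: f^{-1}(U) = ∅ ∈ τ_X ✓.
  U = {x11, x13, x14}: f^{-1}(U) = {M, O, P} ∉ τ_X ✗.
  U = {x11, x12, x13, x14}: f^{-1}(U) = {M, N, O, P} ∈ τ_X ✓.
Found U = {x11, x13, x14} with f^{-1}(U) = {M, O, P} not in τ_X. Therefore f is NOT continuous.


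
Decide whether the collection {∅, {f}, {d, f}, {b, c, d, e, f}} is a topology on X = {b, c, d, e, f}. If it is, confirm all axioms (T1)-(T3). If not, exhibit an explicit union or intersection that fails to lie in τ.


τ IS a topology on X.

Axiom (T1): ∅ ∈ τ? Yes; X ∈ τ? Yes.
Axiom (T2/T3): check pairwise unions and intersections of members of τ.
All pairwise intersections and unions checked — each lies in τ. Therefore τ satisfies (T1), (T2), (T3): it IS a topology on X.


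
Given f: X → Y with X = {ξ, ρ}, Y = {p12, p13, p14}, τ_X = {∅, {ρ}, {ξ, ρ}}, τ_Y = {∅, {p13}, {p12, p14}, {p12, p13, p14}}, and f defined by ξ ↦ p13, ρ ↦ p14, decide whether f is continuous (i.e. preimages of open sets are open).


f is NOT continuous.

Compute f^{-1}(U) for each U ∈ τ_Y:
  U = ∅: f^{-1}(U) = ∅ ∈ τ_X ✓.
  U = {p13}: f^{-1}(U) = {ξ} ∉ τ_X ✗.
  U = {p12, p14}: f^{-1}(U) = {ρ} ∈ τ_X ✓.
  U = {p12, p13, p14}: f^{-1}(U) = {ξ, ρ} ∈ τ_X ✓.
Found U = {p13} with f^{-1}(U) = {ξ} not in τ_X. Therefore f is NOT continuous.


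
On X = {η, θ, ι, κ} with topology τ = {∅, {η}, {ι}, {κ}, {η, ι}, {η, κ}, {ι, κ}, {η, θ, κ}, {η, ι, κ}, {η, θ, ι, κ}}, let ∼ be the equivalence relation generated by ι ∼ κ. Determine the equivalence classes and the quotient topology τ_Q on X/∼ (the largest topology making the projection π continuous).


X/∼ = {[η], [θ], [ι=κ]}; |τ_Q| = 5.

Equivalence classes: [η], [θ], [ι=κ].
Quotient map π: X → X/∼ sends η ↦ [η], θ ↦ [θ], ι ↦ [ι=κ], κ ↦ [ι=κ].
For each subset V ⊆ X/∼, compute π^{-1}(V) ⊆ X and check whether π^{-1}(V) ∈ τ. V is open in τ_Q iff π^{-1}(V) ∈ τ.
  V = {}: π^{-1}(V) = ∅ ∈ τ ✓.
  V = {[η]}: π^{-1}(V) = {η} ∈ τ ✓.
  V = {[θ]}: π^{-1}(V) = {θ} ∉ τ ✗.
  V = {[η], [θ]}: π^{-1}(V) = {η, θ} ∉ τ ✗.
  V = {[ι=κ]}: π^{-1}(V) = {ι, κ} ∈ τ ✓.
  V = {[η], [ι=κ]}: π^{-1}(V) = {η, ι, κ} ∈ τ ✓.
  V = {[θ], [ι=κ]}: π^{-1}(V) = {θ, ι, κ} ∉ τ ✗.
  V = {[η], [θ], [ι=κ]}: π^{-1}(V) = {η, θ, ι, κ} ∈ τ ✓.
Open sets in the quotient: τ_Q = {{}, {[η]}, {[ι=κ]}, {[η], [ι=κ]}, {[η], [θ], [ι=κ]}} (5 elements).


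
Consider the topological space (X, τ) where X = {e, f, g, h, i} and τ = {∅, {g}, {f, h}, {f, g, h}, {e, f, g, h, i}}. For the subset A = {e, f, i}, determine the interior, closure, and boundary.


int(A) = ∅, cl(A) = {e, f, h, i}, ∂A = {e, f, h, i}.

Closed sets in (X, τ) are complements of opens:
  closed(X, τ) = {∅, {e, i}, {e, g, i}, {e, f, h, i}, {e, f, g, h, i}}.
int(A) = ⋃ {U ∈ τ : U ⊆ A}. Opens contained in A: ∅.
Taking the union of these: int(A) = ∅.
cl(A) = ⋂ {C closed : A ⊆ C}. Closed sets containing A: {e, f, h, i}, {e, f, g, h, i}.
Intersecting these: cl(A) = {e, f, h, i}.
∂A = cl(A) ∖ int(A) = {e, f, h, i} ∖ ∅ = {e, f, h, i}.


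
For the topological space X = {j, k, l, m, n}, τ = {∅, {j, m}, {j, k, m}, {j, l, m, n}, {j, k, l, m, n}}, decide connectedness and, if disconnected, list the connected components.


(X, τ) is connected.

Find clopen sets (U ∈ τ with X ∖ U ∈ τ):
  U = ∅, X ∖ U = {j, k, l, m, n} — both open, so U is clopen.
  U = {j, k, l, m, n}, X ∖ U = ∅ — both open, so U is clopen.
Only trivial clopens (∅ and X) exist, so (X, τ) is connected.
Compute connected components by grouping points that agree on all clopens:
  component: {j, k, l, m, n}


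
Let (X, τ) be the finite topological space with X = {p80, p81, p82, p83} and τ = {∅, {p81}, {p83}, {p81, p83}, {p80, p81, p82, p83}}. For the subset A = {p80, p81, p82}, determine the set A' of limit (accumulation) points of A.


A' = {p80, p82}

For each x ∈ X, list the open sets U ∈ τ with x ∈ U, then check whether U ∩ (A ∖ {x}) ≠ ∅ for every such U.
  x = p80: opens ∋ x are {p80, p81, p82, p83}; each meets A ∖ {p80}, so x IS a limit point.
  x = p81: open {p81} ∋ x has {p81} ∩ (A ∖ {p81}) = ∅, so x is NOT a limit point.
  x = p82: opens ∋ x are {p80, p81, p82, p83}; each meets A ∖ {p82}, so x IS a limit point.
  x = p83: open {p83} ∋ x has {p83} ∩ (A ∖ {p83}) = ∅, so x is NOT a limit point.
Collecting: A' = {p80, p82}.


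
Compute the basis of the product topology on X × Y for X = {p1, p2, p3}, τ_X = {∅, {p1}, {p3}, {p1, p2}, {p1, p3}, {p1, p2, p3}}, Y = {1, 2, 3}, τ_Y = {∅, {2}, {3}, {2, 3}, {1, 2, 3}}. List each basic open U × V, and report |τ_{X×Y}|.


Basis B = {∅ × ∅, {p1} × {2}, {p1} × {3}, {p3} × {2}, {p3} × {3}, {p1} × {2, 3}, {p1, p2} × {2}, {p1, p3} × {2}, {p1, p2} × {3}, {p1, p3} × {3}, {p3} × {2, 3}, {p1} × {1, 2, 3}, {p1, p2, p3} × {2}, {p1, p2, p3} × {3}, {p3} × {1, 2, 3}, {p1, p2} × {2, 3}, {p1, p3} × {2, 3}, {p1, p2} × {1, 2, 3}, {p1, p3} × {1, 2, 3}, {p1, p2, p3} × {2, 3}, {p1, p2, p3} × {1, 2, 3}}; |τ_{X×Y}| = 70.

Enumerate products U × V with U ∈ τ_X, V ∈ τ_Y (deduplicated):
  ∅ × ∅ = {} (∅)
  {p1} × {2} = {(p1,2)}
  {p1} × {3} = {(p1,3)}
  {p3} × {2} = {(p3,2)}
  {p3} × {3} = {(p3,3)}
  {p1} × {2, 3} = {(p1,2), (p1,3)}
  {p1, p2} × {2} = {(p1,2), (p2,2)}
  {p1, p3} × {2} = {(p1,2), (p3,2)}
  {p1, p2} × {3} = {(p1,3), (p2,3)}
  {p1, p3} × {3} = {(p1,3), (p3,3)}
  {p3} × {2, 3} = {(p3,2), (p3,3)}
  {p1} × {1, 2, 3} = {(p1,1), (p1,2), (p1,3)}
  {p1, p2, p3} × {2} = {(p1,2), (p2,2), (p3,2)}
  {p1, p2, p3} × {3} = {(p1,3), (p2,3), (p3,3)}
  {p3} × {1, 2, 3} = {(p3,1), (p3,2), (p3,3)}
  {p1, p2} × {2, 3} = {(p1,2), (p1,3), (p2,2), (p2,3)}
  {p1, p3} × {2, 3} = {(p1,2), (p1,3), (p3,2), (p3,3)}
  {p1, p2} × {1, 2, 3} = {(p1,1), (p1,2), (p1,3), (p2,1), (p2,2), (p2,3)}
  {p1, p3} × {1, 2, 3} = {(p1,1), (p1,2), (p1,3), (p3,1), (p3,2), (p3,3)}
  {p1, p2, p3} × {2, 3} = {(p1,2), (p1,3), (p2,2), (p2,3), (p3,2), (p3,3)}
  {p1, p2, p3} × {1, 2, 3} = {(p1,1), (p1,2), (p1,3), (p2,1), (p2,2), (p2,3), (p3,1), (p3,2), (p3,3)}
These 21 distinct sets form the basis B.
Close under arbitrary unions to get τ_{X×Y}; counting gives |τ_{X×Y}| = 70.


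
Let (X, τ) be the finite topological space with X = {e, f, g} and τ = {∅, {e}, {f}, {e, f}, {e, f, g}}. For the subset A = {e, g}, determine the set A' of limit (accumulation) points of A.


A' = {g}

For each x ∈ X, list the open sets U ∈ τ with x ∈ U, then check whether U ∩ (A ∖ {x}) ≠ ∅ for every such U.
  x = e: open {e} ∋ x has {e} ∩ (A ∖ {e}) = ∅, so x is NOT a limit point.
  x = f: open {f} ∋ x has {f} ∩ (A ∖ {f}) = ∅, so x is NOT a limit point.
  x = g: opens ∋ x are {e, f, g}; each meets A ∖ {g}, so x IS a limit point.
Collecting: A' = {g}.


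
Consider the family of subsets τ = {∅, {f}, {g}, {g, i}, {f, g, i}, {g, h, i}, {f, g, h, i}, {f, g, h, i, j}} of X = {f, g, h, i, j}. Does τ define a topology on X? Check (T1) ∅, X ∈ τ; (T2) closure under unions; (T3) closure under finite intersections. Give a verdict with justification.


τ is NOT a topology on X.

Axiom (T1): ∅ ∈ τ? Yes; X ∈ τ? Yes.
Axiom (T2/T3): check pairwise unions and intersections of members of τ.
Counterexample for (T2): {f} ∪ {g} = {f, g} ∉ τ. Therefore τ is NOT a topology.


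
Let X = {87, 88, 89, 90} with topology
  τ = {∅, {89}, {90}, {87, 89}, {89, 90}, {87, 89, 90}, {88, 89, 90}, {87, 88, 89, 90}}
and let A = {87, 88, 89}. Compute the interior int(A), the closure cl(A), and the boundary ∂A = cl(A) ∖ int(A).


int(A) = {87, 89}, cl(A) = {87, 88, 89}, ∂A = {88}.

Closed sets in (X, τ) are complements of opens:
  closed(X, τ) = {∅, {87}, {88}, {87, 88}, {88, 90}, {87, 88, 89}, {87, 88, 90}, {87, 88, 89, 90}}.
int(A) = ⋃ {U ∈ τ : U ⊆ A}. Opens contained in A: ∅, {89}, {87, 89}.
Taking the union of these: int(A) = {87, 89}.
cl(A) = ⋂ {C closed : A ⊆ C}. Closed sets containing A: {87, 88, 89}, {87, 88, 89, 90}.
Intersecting these: cl(A) = {87, 88, 89}.
∂A = cl(A) ∖ int(A) = {87, 88, 89} ∖ {87, 89} = {88}.


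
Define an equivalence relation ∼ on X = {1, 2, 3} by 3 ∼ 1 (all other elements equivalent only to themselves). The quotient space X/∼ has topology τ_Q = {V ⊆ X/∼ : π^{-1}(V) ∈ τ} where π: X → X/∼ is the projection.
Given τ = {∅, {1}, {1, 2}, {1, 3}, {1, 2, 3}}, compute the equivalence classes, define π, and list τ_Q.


X/∼ = {[1=3], [2]}; |τ_Q| = 3.

Equivalence classes: [1=3], [2].
Quotient map π: X → X/∼ sends 1 ↦ [1=3], 2 ↦ [2], 3 ↦ [1=3].
For each subset V ⊆ X/∼, compute π^{-1}(V) ⊆ X and check whether π^{-1}(V) ∈ τ. V is open in τ_Q iff π^{-1}(V) ∈ τ.
  V = {}: π^{-1}(V) = ∅ ∈ τ ✓.
  V = {[1=3]}: π^{-1}(V) = {1, 3} ∈ τ ✓.
  V = {[2]}: π^{-1}(V) = {2} ∉ τ ✗.
  V = {[1=3], [2]}: π^{-1}(V) = {1, 2, 3} ∈ τ ✓.
Open sets in the quotient: τ_Q = {{}, {[1=3]}, {[1=3], [2]}} (3 elements).


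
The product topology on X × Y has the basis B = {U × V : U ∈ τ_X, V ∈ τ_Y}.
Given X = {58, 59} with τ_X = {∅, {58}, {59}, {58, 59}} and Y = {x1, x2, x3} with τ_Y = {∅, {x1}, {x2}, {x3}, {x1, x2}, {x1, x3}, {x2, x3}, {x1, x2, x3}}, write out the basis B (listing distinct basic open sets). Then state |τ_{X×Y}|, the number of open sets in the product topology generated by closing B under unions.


Basis B = {∅ × ∅, {58} × {x1}, {58} × {x2}, {58} × {x3}, {59} × {x1}, {59} × {x2}, {59} × {x3}, {58} × {x1, x2}, {58} × {x1, x3}, {58, 59} × {x1}, {58} × {x2, x3}, {58, 59} × {x2}, {58, 59} × {x3}, {59} × {x1, x2}, {59} × {x1, x3}, {59} × {x2, x3}, {58} × {x1, x2, x3}, {59} × {x1, x2, x3}, {58, 59} × {x1, x2}, {58, 59} × {x1, x3}, {58, 59} × {x2, x3}, {58, 59} × {x1, x2, x3}}; |τ_{X×Y}| = 64.

Enumerate products U × V with U ∈ τ_X, V ∈ τ_Y (deduplicated):
  ∅ × ∅ = {} (∅)
  {58} × {x1} = {(58,x1)}
  {58} × {x2} = {(58,x2)}
  {58} × {x3} = {(58,x3)}
  {59} × {x1} = {(59,x1)}
  {59} × {x2} = {(59,x2)}
  {59} × {x3} = {(59,x3)}
  {58} × {x1, x2} = {(58,x1), (58,x2)}
  {58} × {x1, x3} = {(58,x1), (58,x3)}
  {58, 59} × {x1} = {(58,x1), (59,x1)}
  {58} × {x2, x3} = {(58,x2), (58,x3)}
  {58, 59} × {x2} = {(58,x2), (59,x2)}
  {58, 59} × {x3} = {(58,x3), (59,x3)}
  {59} × {x1, x2} = {(59,x1), (59,x2)}
  {59} × {x1, x3} = {(59,x1), (59,x3)}
  {59} × {x2, x3} = {(59,x2), (59,x3)}
  {58} × {x1, x2, x3} = {(58,x1), (58,x2), (58,x3)}
  {59} × {x1, x2, x3} = {(59,x1), (59,x2), (59,x3)}
  {58, 59} × {x1, x2} = {(58,x1), (58,x2), (59,x1), (59,x2)}
  {58, 59} × {x1, x3} = {(58,x1), (58,x3), (59,x1), (59,x3)}
  {58, 59} × {x2, x3} = {(58,x2), (58,x3), (59,x2), (59,x3)}
  {58, 59} × {x1, x2, x3} = {(58,x1), (58,x2), (58,x3), (59,x1), (59,x2), (59,x3)}
These 22 distinct sets form the basis B.
Close under arbitrary unions to get τ_{X×Y}; counting gives |τ_{X×Y}| = 64.


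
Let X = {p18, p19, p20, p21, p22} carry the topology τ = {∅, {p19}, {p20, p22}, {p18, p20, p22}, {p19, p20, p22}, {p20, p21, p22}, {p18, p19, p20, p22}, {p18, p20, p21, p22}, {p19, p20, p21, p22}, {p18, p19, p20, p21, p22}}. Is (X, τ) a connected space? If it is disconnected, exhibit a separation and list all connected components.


(X, τ) is disconnected; components = [{p19}, {p18, p20, p21, p22}].

Find clopen sets (U ∈ τ with X ∖ U ∈ τ):
  U = ∅, X ∖ U = {p18, p19, p20, p21, p22} — both open, so U is clopen.
  U = {p19}, X ∖ U = {p18, p20, p21, p22} — both open, so U is clopen.
  U = {p18, p20, p21, p22}, X ∖ U = {p19} — both open, so U is clopen.
  U = {p18, p19, p20, p21, p22}, X ∖ U = ∅ — both open, so U is clopen.
Nontrivial clopen(s) exist: e.g. {p19}. So (X, τ) is disconnected.
Compute connected components by grouping points that agree on all clopens:
  component: {p19}
  component: {p18, p20, p21, p22}


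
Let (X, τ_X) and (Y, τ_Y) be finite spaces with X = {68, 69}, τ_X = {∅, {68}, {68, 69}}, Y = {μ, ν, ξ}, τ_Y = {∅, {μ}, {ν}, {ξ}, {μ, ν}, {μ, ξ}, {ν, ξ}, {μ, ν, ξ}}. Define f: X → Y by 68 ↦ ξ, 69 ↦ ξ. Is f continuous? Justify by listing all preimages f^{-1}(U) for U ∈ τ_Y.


f IS continuous.

Compute f^{-1}(U) for each U ∈ τ_Y:
  U = ∅: f^{-1}(U) = ∅ ∈ τ_X ✓.
  U = {μ}: f^{-1}(U) = ∅ ∈ τ_X ✓.
  U = {ν}: f^{-1}(U) = ∅ ∈ τ_X ✓.
  U = {ξ}: f^{-1}(U) = {68, 69} ∈ τ_X ✓.
  U = {μ, ν}: f^{-1}(U) = ∅ ∈ τ_X ✓.
  U = {μ, ξ}: f^{-1}(U) = {68, 69} ∈ τ_X ✓.
  U = {ν, ξ}: f^{-1}(U) = {68, 69} ∈ τ_X ✓.
  U = {μ, ν, ξ}: f^{-1}(U) = {68, 69} ∈ τ_X ✓.
Every preimage lies in τ_X, so f IS continuous.


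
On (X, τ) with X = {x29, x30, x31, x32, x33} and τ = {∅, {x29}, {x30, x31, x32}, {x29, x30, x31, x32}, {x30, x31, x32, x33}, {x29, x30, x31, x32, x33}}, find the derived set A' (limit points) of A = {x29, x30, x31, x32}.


A' = {x30, x31, x32, x33}

For each x ∈ X, list the open sets U ∈ τ with x ∈ U, then check whether U ∩ (A ∖ {x}) ≠ ∅ for every such U.
  x = x29: open {x29} ∋ x has {x29} ∩ (A ∖ {x29}) = ∅, so x is NOT a limit point.
  x = x30: opens ∋ x are {x30, x31, x32}, {x29, x30, x31, x32}, {x30, x31, x32, x33}, {x29, x30, x31, x32, x33}; each meets A ∖ {x30}, so x IS a limit point.
  x = x31: opens ∋ x are {x30, x31, x32}, {x29, x30, x31, x32}, {x30, x31, x32, x33}, {x29, x30, x31, x32, x33}; each meets A ∖ {x31}, so x IS a limit point.
  x = x32: opens ∋ x are {x30, x31, x32}, {x29, x30, x31, x32}, {x30, x31, x32, x33}, {x29, x30, x31, x32, x33}; each meets A ∖ {x32}, so x IS a limit point.
  x = x33: opens ∋ x are {x30, x31, x32, x33}, {x29, x30, x31, x32, x33}; each meets A ∖ {x33}, so x IS a limit point.
Collecting: A' = {x30, x31, x32, x33}.


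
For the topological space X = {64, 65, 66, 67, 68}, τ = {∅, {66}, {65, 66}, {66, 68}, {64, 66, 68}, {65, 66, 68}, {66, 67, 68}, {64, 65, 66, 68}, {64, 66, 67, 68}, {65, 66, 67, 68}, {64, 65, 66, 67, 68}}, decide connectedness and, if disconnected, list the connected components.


(X, τ) is connected.

Find clopen sets (U ∈ τ with X ∖ U ∈ τ):
  U = ∅, X ∖ U = {64, 65, 66, 67, 68} — both open, so U is clopen.
  U = {64, 65, 66, 67, 68}, X ∖ U = ∅ — both open, so U is clopen.
Only trivial clopens (∅ and X) exist, so (X, τ) is connected.
Compute connected components by grouping points that agree on all clopens:
  component: {64, 65, 66, 67, 68}


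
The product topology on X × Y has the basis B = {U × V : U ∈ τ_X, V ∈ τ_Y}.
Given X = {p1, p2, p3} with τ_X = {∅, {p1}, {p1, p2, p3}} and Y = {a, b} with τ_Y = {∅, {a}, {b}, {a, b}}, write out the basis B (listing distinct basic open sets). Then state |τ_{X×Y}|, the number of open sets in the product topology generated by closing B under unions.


Basis B = {∅ × ∅, {p1} × {a}, {p1} × {b}, {p1} × {a, b}, {p1, p2, p3} × {a}, {p1, p2, p3} × {b}, {p1, p2, p3} × {a, b}}; |τ_{X×Y}| = 9.

Enumerate products U × V with U ∈ τ_X, V ∈ τ_Y (deduplicated):
  ∅ × ∅ = {} (∅)
  {p1} × {a} = {(p1,a)}
  {p1} × {b} = {(p1,b)}
  {p1} × {a, b} = {(p1,a), (p1,b)}
  {p1, p2, p3} × {a} = {(p1,a), (p2,a), (p3,a)}
  {p1, p2, p3} × {b} = {(p1,b), (p2,b), (p3,b)}
  {p1, p2, p3} × {a, b} = {(p1,a), (p1,b), (p2,a), (p2,b), (p3,a), (p3,b)}
These 7 distinct sets form the basis B.
Close under arbitrary unions to get τ_{X×Y}; counting gives |τ_{X×Y}| = 9.


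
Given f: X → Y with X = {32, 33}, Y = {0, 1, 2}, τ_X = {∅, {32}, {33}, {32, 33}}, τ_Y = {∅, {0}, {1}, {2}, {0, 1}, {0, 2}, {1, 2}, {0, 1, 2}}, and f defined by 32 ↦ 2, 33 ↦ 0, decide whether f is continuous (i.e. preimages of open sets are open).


f IS continuous.

Compute f^{-1}(U) for each U ∈ τ_Y:
  U = ∅: f^{-1}(U) = ∅ ∈ τ_X ✓.
  U = {0}: f^{-1}(U) = {33} ∈ τ_X ✓.
  U = {1}: f^{-1}(U) = ∅ ∈ τ_X ✓.
  U = {2}: f^{-1}(U) = {32} ∈ τ_X ✓.
  U = {0, 1}: f^{-1}(U) = {33} ∈ τ_X ✓.
  U = {0, 2}: f^{-1}(U) = {32, 33} ∈ τ_X ✓.
  U = {1, 2}: f^{-1}(U) = {32} ∈ τ_X ✓.
  U = {0, 1, 2}: f^{-1}(U) = {32, 33} ∈ τ_X ✓.
Every preimage lies in τ_X, so f IS continuous.


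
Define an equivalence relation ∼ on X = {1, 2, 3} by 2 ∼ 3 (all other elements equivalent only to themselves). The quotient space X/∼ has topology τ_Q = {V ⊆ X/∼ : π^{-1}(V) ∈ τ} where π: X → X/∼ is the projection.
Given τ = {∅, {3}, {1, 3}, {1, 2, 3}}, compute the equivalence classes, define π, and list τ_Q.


X/∼ = {[1], [2=3]}; |τ_Q| = 2.

Equivalence classes: [1], [2=3].
Quotient map π: X → X/∼ sends 1 ↦ [1], 2 ↦ [2=3], 3 ↦ [2=3].
For each subset V ⊆ X/∼, compute π^{-1}(V) ⊆ X and check whether π^{-1}(V) ∈ τ. V is open in τ_Q iff π^{-1}(V) ∈ τ.
  V = {}: π^{-1}(V) = ∅ ∈ τ ✓.
  V = {[1]}: π^{-1}(V) = {1} ∉ τ ✗.
  V = {[2=3]}: π^{-1}(V) = {2, 3} ∉ τ ✗.
  V = {[1], [2=3]}: π^{-1}(V) = {1, 2, 3} ∈ τ ✓.
Open sets in the quotient: τ_Q = {{}, {[1], [2=3]}} (2 elements).


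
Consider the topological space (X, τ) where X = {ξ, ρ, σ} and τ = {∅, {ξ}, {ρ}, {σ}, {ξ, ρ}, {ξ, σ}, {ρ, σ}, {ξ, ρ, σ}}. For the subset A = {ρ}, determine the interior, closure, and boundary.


int(A) = {ρ}, cl(A) = {ρ}, ∂A = ∅.

Closed sets in (X, τ) are complements of opens:
  closed(X, τ) = {∅, {ξ}, {ρ}, {σ}, {ξ, ρ}, {ξ, σ}, {ρ, σ}, {ξ, ρ, σ}}.
int(A) = ⋃ {U ∈ τ : U ⊆ A}. Opens contained in A: ∅, {ρ}.
Taking the union of these: int(A) = {ρ}.
cl(A) = ⋂ {C closed : A ⊆ C}. Closed sets containing A: {ρ}, {ξ, ρ}, {ρ, σ}, {ξ, ρ, σ}.
Intersecting these: cl(A) = {ρ}.
∂A = cl(A) ∖ int(A) = {ρ} ∖ {ρ} = ∅.


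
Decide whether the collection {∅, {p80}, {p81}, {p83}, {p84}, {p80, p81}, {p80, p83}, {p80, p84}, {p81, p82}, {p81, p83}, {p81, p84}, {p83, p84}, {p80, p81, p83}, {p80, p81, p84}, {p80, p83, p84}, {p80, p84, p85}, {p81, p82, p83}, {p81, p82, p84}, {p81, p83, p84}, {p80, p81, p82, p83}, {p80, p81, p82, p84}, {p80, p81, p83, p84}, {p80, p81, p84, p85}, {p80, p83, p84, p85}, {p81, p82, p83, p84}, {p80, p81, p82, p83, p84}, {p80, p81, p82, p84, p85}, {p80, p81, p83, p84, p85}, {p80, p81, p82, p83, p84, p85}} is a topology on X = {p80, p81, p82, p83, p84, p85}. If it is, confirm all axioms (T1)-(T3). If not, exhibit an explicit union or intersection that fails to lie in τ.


τ is NOT a topology on X.

Axiom (T1): ∅ ∈ τ? Yes; X ∈ τ? Yes.
Axiom (T2/T3): check pairwise unions and intersections of members of τ.
Counterexample for (T2): {p80} ∪ {p81, p82} = {p80, p81, p82} ∉ τ. Therefore τ is NOT a topology.


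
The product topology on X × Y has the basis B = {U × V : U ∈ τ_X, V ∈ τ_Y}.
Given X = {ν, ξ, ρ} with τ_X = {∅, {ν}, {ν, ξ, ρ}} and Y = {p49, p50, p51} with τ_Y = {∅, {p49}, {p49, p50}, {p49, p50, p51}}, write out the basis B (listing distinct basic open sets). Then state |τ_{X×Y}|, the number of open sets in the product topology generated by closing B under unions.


Basis B = {∅ × ∅, {ν} × {p49}, {ν} × {p49, p50}, {ν} × {p49, p50, p51}, {ν, ξ, ρ} × {p49}, {ν, ξ, ρ} × {p49, p50}, {ν, ξ, ρ} × {p49, p50, p51}}; |τ_{X×Y}| = 10.

Enumerate products U × V with U ∈ τ_X, V ∈ τ_Y (deduplicated):
  ∅ × ∅ = {} (∅)
  {ν} × {p49} = {(ν,p49)}
  {ν} × {p49, p50} = {(ν,p49), (ν,p50)}
  {ν} × {p49, p50, p51} = {(ν,p49), (ν,p50), (ν,p51)}
  {ν, ξ, ρ} × {p49} = {(ν,p49), (ξ,p49), (ρ,p49)}
  {ν, ξ, ρ} × {p49, p50} = {(ν,p49), (ν,p50), (ξ,p49), (ξ,p50), (ρ,p49), (ρ,p50)}
  {ν, ξ, ρ} × {p49, p50, p51} = {(ν,p49), (ν,p50), (ν,p51), (ξ,p49), (ξ,p50), (ξ,p51), (ρ,p49), (ρ,p50), (ρ,p51)}
These 7 distinct sets form the basis B.
Close under arbitrary unions to get τ_{X×Y}; counting gives |τ_{X×Y}| = 10.


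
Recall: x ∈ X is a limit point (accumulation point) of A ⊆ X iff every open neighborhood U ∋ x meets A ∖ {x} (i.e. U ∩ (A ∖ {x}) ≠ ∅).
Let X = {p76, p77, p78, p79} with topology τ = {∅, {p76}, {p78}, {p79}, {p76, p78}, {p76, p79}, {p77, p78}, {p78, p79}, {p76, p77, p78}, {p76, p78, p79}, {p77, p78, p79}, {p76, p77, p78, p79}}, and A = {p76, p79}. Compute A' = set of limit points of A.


A' = ∅

For each x ∈ X, list the open sets U ∈ τ with x ∈ U, then check whether U ∩ (A ∖ {x}) ≠ ∅ for every such U.
  x = p76: open {p76} ∋ x has {p76} ∩ (A ∖ {p76}) = ∅, so x is NOT a limit point.
  x = p77: open {p77, p78} ∋ x has {p77, p78} ∩ (A ∖ {p77}) = ∅, so x is NOT a limit point.
  x = p78: open {p78} ∋ x has {p78} ∩ (A ∖ {p78}) = ∅, so x is NOT a limit point.
  x = p79: open {p79} ∋ x has {p79} ∩ (A ∖ {p79}) = ∅, so x is NOT a limit point.
Collecting: A' = ∅.


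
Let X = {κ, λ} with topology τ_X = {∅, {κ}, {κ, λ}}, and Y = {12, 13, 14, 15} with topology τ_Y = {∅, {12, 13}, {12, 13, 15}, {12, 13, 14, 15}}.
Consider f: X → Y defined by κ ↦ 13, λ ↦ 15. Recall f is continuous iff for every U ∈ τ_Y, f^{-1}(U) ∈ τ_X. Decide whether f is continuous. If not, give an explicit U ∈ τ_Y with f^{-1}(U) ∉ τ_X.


f IS continuous.

Compute f^{-1}(U) for each U ∈ τ_Y:
  U = ∅: f^{-1}(U) = ∅ ∈ τ_X ✓.
  U = {12, 13}: f^{-1}(U) = {κ} ∈ τ_X ✓.
  U = {12, 13, 15}: f^{-1}(U) = {κ, λ} ∈ τ_X ✓.
  U = {12, 13, 14, 15}: f^{-1}(U) = {κ, λ} ∈ τ_X ✓.
Every preimage lies in τ_X, so f IS continuous.


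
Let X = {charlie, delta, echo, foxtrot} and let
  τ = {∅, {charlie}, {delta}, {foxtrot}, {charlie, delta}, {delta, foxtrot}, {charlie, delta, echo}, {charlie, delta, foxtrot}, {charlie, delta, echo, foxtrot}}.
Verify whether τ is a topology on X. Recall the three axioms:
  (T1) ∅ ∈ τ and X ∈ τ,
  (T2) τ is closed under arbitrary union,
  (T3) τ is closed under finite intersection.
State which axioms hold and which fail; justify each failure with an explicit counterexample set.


τ is NOT a topology on X.

Axiom (T1): ∅ ∈ τ? Yes; X ∈ τ? Yes.
Axiom (T2/T3): check pairwise unions and intersections of members of τ.
Counterexample for (T2): {charlie} ∪ {foxtrot} = {charlie, foxtrot} ∉ τ. Therefore τ is NOT a topology.


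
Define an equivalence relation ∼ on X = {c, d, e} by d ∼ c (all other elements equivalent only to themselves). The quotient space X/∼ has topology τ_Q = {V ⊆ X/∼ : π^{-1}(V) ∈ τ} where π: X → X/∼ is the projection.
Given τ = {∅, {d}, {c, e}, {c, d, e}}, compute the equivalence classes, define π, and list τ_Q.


X/∼ = {[c=d], [e]}; |τ_Q| = 2.

Equivalence classes: [c=d], [e].
Quotient map π: X → X/∼ sends c ↦ [c=d], d ↦ [c=d], e ↦ [e].
For each subset V ⊆ X/∼, compute π^{-1}(V) ⊆ X and check whether π^{-1}(V) ∈ τ. V is open in τ_Q iff π^{-1}(V) ∈ τ.
  V = {}: π^{-1}(V) = ∅ ∈ τ ✓.
  V = {[c=d]}: π^{-1}(V) = {c, d} ∉ τ ✗.
  V = {[e]}: π^{-1}(V) = {e} ∉ τ ✗.
  V = {[c=d], [e]}: π^{-1}(V) = {c, d, e} ∈ τ ✓.
Open sets in the quotient: τ_Q = {{}, {[c=d], [e]}} (2 elements).


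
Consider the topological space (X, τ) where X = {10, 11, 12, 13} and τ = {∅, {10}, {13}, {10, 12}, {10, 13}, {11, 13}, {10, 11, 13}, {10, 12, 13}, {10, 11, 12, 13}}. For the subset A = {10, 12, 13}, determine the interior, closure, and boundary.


int(A) = {10, 12, 13}, cl(A) = {10, 11, 12, 13}, ∂A = {11}.

Closed sets in (X, τ) are complements of opens:
  closed(X, τ) = {∅, {11}, {12}, {10, 12}, {11, 12}, {11, 13}, {10, 11, 12}, {11, 12, 13}, {10, 11, 12, 13}}.
int(A) = ⋃ {U ∈ τ : U ⊆ A}. Opens contained in A: ∅, {10}, {13}, {10, 12}, {10, 13}, {10, 12, 13}.
Taking the union of these: int(A) = {10, 12, 13}.
cl(A) = ⋂ {C closed : A ⊆ C}. Closed sets containing A: {10, 11, 12, 13}.
Intersecting these: cl(A) = {10, 11, 12, 13}.
∂A = cl(A) ∖ int(A) = {10, 11, 12, 13} ∖ {10, 12, 13} = {11}.


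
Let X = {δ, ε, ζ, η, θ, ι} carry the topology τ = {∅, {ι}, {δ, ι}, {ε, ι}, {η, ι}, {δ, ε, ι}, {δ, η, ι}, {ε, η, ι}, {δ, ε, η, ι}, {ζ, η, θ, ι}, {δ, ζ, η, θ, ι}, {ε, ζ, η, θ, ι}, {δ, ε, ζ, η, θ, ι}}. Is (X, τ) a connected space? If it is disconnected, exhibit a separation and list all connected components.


(X, τ) is connected.

Find clopen sets (U ∈ τ with X ∖ U ∈ τ):
  U = ∅, X ∖ U = {δ, ε, ζ, η, θ, ι} — both open, so U is clopen.
  U = {δ, ε, ζ, η, θ, ι}, X ∖ U = ∅ — both open, so U is clopen.
Only trivial clopens (∅ and X) exist, so (X, τ) is connected.
Compute connected components by grouping points that agree on all clopens:
  component: {δ, ε, ζ, η, θ, ι}


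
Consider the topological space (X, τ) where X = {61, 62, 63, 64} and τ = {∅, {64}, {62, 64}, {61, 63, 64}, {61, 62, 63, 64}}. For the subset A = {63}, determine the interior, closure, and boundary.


int(A) = ∅, cl(A) = {61, 63}, ∂A = {61, 63}.

Closed sets in (X, τ) are complements of opens:
  closed(X, τ) = {∅, {62}, {61, 63}, {61, 62, 63}, {61, 62, 63, 64}}.
int(A) = ⋃ {U ∈ τ : U ⊆ A}. Opens contained in A: ∅.
Taking the union of these: int(A) = ∅.
cl(A) = ⋂ {C closed : A ⊆ C}. Closed sets containing A: {61, 63}, {61, 62, 63}, {61, 62, 63, 64}.
Intersecting these: cl(A) = {61, 63}.
∂A = cl(A) ∖ int(A) = {61, 63} ∖ ∅ = {61, 63}.


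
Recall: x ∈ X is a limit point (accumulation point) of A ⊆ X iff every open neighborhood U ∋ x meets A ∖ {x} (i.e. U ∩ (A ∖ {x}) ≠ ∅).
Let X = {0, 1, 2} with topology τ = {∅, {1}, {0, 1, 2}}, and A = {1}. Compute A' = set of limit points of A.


A' = {0, 2}

For each x ∈ X, list the open sets U ∈ τ with x ∈ U, then check whether U ∩ (A ∖ {x}) ≠ ∅ for every such U.
  x = 0: opens ∋ x are {0, 1, 2}; each meets A ∖ {0}, so x IS a limit point.
  x = 1: open {1} ∋ x has {1} ∩ (A ∖ {1}) = ∅, so x is NOT a limit point.
  x = 2: opens ∋ x are {0, 1, 2}; each meets A ∖ {2}, so x IS a limit point.
Collecting: A' = {0, 2}.


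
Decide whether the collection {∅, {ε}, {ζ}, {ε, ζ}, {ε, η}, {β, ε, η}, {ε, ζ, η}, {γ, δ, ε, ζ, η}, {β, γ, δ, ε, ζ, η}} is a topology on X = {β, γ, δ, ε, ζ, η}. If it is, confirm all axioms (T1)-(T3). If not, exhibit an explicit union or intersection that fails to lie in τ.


τ is NOT a topology on X.

Axiom (T1): ∅ ∈ τ? Yes; X ∈ τ? Yes.
Axiom (T2/T3): check pairwise unions and intersections of members of τ.
Counterexample for (T2): {ζ} ∪ {β, ε, η} = {β, ε, ζ, η} ∉ τ. Therefore τ is NOT a topology.


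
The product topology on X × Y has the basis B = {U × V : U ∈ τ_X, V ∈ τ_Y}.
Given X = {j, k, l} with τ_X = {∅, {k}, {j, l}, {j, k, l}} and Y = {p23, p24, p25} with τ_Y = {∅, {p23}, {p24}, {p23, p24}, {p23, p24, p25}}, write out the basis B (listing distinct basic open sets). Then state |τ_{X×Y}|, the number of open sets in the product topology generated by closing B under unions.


Basis B = {∅ × ∅, {k} × {p23}, {k} × {p24}, {j, l} × {p23}, {j, l} × {p24}, {k} × {p23, p24}, {j, k, l} × {p23}, {j, k, l} × {p24}, {k} × {p23, p24, p25}, {j, l} × {p23, p24}, {j, l} × {p23, p24, p25}, {j, k, l} × {p23, p24}, {j, k, l} × {p23, p24, p25}}; |τ_{X×Y}| = 25.

Enumerate products U × V with U ∈ τ_X, V ∈ τ_Y (deduplicated):
  ∅ × ∅ = {} (∅)
  {k} × {p23} = {(k,p23)}
  {k} × {p24} = {(k,p24)}
  {j, l} × {p23} = {(j,p23), (l,p23)}
  {j, l} × {p24} = {(j,p24), (l,p24)}
  {k} × {p23, p24} = {(k,p23), (k,p24)}
  {j, k, l} × {p23} = {(j,p23), (k,p23), (l,p23)}
  {j, k, l} × {p24} = {(j,p24), (k,p24), (l,p24)}
  {k} × {p23, p24, p25} = {(k,p23), (k,p24), (k,p25)}
  {j, l} × {p23, p24} = {(j,p23), (j,p24), (l,p23), (l,p24)}
  {j, l} × {p23, p24, p25} = {(j,p23), (j,p24), (j,p25), (l,p23), (l,p24), (l,p25)}
  {j, k, l} × {p23, p24} = {(j,p23), (j,p24), (k,p23), (k,p24), (l,p23), (l,p24)}
  {j, k, l} × {p23, p24, p25} = {(j,p23), (j,p24), (j,p25), (k,p23), (k,p24), (k,p25), (l,p23), (l,p24), (l,p25)}
These 13 distinct sets form the basis B.
Close under arbitrary unions to get τ_{X×Y}; counting gives |τ_{X×Y}| = 25.


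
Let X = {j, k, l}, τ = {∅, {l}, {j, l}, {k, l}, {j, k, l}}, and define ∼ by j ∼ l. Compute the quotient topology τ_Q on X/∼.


X/∼ = {[j=l], [k]}; |τ_Q| = 3.

Equivalence classes: [j=l], [k].
Quotient map π: X → X/∼ sends j ↦ [j=l], k ↦ [k], l ↦ [j=l].
For each subset V ⊆ X/∼, compute π^{-1}(V) ⊆ X and check whether π^{-1}(V) ∈ τ. V is open in τ_Q iff π^{-1}(V) ∈ τ.
  V = {}: π^{-1}(V) = ∅ ∈ τ ✓.
  V = {[j=l]}: π^{-1}(V) = {j, l} ∈ τ ✓.
  V = {[k]}: π^{-1}(V) = {k} ∉ τ ✗.
  V = {[j=l], [k]}: π^{-1}(V) = {j, k, l} ∈ τ ✓.
Open sets in the quotient: τ_Q = {{}, {[j=l]}, {[j=l], [k]}} (3 elements).
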